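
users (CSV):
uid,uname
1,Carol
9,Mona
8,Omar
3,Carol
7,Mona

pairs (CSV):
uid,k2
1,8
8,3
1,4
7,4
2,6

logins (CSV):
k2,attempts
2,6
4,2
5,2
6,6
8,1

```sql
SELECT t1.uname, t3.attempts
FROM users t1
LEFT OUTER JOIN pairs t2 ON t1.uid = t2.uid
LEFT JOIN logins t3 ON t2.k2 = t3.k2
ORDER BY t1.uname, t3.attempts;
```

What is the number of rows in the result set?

Evaluate left to right. First `users t1 LEFT JOIN pairs t2` on uid: 6 row(s).
Then LEFT JOIN `logins t3` on k2: each of those 6 rows is kept; rows whose t2.k2 has no match in t3 get NULL for t3's columns.
Result: 6 row(s).

6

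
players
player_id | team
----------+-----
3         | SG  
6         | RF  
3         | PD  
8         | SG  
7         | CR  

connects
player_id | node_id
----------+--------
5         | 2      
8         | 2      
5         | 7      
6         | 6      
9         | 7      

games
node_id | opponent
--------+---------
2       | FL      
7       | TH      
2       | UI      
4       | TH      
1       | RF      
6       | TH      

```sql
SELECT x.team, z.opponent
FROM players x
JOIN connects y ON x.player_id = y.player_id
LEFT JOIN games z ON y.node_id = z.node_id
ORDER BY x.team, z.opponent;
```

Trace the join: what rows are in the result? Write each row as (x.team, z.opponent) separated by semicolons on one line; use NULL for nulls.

Step 1 — x INNER JOIN y on player_id → 2 row(s).
Then LEFT JOIN `games z` on node_id: each of those 2 rows is kept; rows whose y.node_id has no match in z get NULL for z's columns.

(RF, TH); (SG, FL); (SG, UI)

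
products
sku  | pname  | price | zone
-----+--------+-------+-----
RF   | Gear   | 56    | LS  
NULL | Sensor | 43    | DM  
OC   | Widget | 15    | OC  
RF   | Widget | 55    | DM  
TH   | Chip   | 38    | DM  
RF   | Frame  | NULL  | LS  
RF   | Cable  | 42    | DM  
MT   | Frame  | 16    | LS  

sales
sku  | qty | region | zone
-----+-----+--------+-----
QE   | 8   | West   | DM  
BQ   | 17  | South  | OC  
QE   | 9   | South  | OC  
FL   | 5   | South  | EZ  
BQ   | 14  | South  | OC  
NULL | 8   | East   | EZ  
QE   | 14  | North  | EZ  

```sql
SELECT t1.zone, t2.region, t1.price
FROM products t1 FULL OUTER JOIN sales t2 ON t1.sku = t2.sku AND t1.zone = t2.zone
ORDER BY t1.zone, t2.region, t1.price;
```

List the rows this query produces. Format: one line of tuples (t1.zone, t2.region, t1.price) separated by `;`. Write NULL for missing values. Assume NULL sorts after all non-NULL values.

FULL OUTER JOIN keeps every row from both sides; unmatched rows get NULL for the other side's columns.
Matching on t1.sku = t2.sku AND t1.zone = t2.zone. A NULL in a compared column never satisfies the condition.
Matched pairs: 0; unmatched t1 rows kept: 8; unmatched t2 rows kept: 7.

(DM, NULL, 38); (DM, NULL, 42); (DM, NULL, 43); (DM, NULL, 55); (LS, NULL, 16); (LS, NULL, 56); (LS, NULL, NULL); (OC, NULL, 15); (NULL, East, NULL); (NULL, North, NULL); (NULL, South, NULL); (NULL, South, NULL); (NULL, South, NULL); (NULL, South, NULL); (NULL, West, NULL)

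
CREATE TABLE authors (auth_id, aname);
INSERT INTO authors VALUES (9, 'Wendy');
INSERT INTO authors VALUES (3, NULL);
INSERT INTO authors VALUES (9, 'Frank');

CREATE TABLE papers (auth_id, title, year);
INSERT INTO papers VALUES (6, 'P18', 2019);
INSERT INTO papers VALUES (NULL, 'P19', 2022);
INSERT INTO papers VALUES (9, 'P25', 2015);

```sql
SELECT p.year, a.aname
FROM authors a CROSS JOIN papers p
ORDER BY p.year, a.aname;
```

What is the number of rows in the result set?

9

CROSS JOIN pairs every row of `authors` with every row of `papers`: 3 × 3 = 9 rows.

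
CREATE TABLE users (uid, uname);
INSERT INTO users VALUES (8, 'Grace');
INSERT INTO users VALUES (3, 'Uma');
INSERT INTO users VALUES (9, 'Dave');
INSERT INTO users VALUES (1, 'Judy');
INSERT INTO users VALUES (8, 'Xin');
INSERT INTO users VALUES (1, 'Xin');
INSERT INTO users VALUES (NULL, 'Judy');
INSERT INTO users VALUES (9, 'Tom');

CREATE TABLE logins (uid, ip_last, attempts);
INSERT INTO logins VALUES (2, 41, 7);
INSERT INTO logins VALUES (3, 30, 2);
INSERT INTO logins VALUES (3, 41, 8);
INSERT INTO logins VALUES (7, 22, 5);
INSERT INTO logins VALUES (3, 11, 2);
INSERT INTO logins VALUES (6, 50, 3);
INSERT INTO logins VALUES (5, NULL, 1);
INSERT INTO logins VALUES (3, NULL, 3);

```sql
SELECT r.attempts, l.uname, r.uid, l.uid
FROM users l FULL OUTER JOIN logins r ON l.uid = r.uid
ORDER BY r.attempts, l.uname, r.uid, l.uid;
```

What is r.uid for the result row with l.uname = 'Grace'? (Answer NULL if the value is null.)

FULL OUTER JOIN keeps every row from both sides; unmatched rows get NULL for the other side's columns.
Matching on l.uid = r.uid. A NULL in a compared column never satisfies the condition.
- uid=8: no r row matches, row kept with r columns NULL.
- uid=3: 4 matching r row(s), so 4 row(s) emitted.
- uid=9: no r row matches, row kept with r columns NULL.
- uid=1: no r row matches, row kept with r columns NULL.
- uid=8: no r row matches, row kept with r columns NULL.
- uid=1: no r row matches, row kept with r columns NULL.
- uid=NULL: no r row matches, row kept with r columns NULL.
- uid=9: no r row matches, row kept with r columns NULL.
- 4 r row(s) had no l match → kept, l columns NULL.

NULL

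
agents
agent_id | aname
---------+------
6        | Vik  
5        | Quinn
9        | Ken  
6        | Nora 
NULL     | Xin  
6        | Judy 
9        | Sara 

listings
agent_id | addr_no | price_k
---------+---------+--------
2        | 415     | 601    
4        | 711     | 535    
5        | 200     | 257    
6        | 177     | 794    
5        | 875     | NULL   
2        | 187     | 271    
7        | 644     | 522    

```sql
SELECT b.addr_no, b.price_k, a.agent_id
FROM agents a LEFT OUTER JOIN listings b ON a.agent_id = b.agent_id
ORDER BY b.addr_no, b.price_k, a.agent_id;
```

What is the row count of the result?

LEFT JOIN keeps every row from `agents`; unmatched rows get NULL for `listings`'s columns.
Matching on a.agent_id = b.agent_id. A NULL in a compared column never satisfies the condition.
- a[0] agent_id=6 → 1 match(es) in b → 1 row(s).
- a[1] agent_id=5 → 2 match(es) in b → 2 row(s).
- a[2] agent_id=9 → no match; kept with NULLs on the b side.
- a[3] agent_id=6 → 1 match(es) in b → 1 row(s).
- a[4] agent_id=NULL → no match; kept with NULLs on the b side.
- a[5] agent_id=6 → 1 match(es) in b → 1 row(s).
- a[6] agent_id=9 → no match; kept with NULLs on the b side.
Total: 5 matched + 3 padded = 8 rows.

8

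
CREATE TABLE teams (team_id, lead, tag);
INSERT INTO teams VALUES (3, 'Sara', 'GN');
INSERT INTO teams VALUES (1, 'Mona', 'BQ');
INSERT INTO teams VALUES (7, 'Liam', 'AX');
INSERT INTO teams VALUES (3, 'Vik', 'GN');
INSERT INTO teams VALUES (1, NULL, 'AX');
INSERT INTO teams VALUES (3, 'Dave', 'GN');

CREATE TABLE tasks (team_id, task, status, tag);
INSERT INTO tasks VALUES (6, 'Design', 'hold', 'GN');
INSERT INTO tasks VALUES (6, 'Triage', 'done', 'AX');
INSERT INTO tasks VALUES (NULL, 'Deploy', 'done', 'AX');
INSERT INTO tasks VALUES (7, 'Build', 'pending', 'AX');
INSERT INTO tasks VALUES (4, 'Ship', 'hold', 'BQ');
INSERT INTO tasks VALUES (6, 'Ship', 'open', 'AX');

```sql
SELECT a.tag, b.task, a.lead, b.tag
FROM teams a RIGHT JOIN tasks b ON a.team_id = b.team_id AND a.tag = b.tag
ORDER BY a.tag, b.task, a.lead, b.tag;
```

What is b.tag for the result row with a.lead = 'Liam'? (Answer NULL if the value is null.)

RIGHT JOIN keeps every row from `tasks`; unmatched rows get NULL for `teams`'s columns.
Matching on a.team_id = b.team_id AND a.tag = b.tag. A NULL in a compared column never satisfies the condition.
Matched pairs: 1; unmatched b rows kept: 5.

AX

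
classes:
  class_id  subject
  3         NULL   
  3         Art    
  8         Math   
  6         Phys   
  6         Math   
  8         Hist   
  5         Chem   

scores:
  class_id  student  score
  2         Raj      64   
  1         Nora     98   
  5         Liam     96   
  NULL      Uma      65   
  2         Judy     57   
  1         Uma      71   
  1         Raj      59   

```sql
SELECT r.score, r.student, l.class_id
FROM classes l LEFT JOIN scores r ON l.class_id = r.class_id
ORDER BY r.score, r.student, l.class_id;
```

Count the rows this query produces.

7

LEFT JOIN keeps every row from `classes`; unmatched rows get NULL for `scores`'s columns.
Matching on l.class_id = r.class_id. A NULL in a compared column never satisfies the condition.
- class_id=3: no r row matches, row kept with r columns NULL.
- class_id=3: no r row matches, row kept with r columns NULL.
- class_id=8: no r row matches, row kept with r columns NULL.
- class_id=6: no r row matches, row kept with r columns NULL.
- class_id=6: no r row matches, row kept with r columns NULL.
- class_id=8: no r row matches, row kept with r columns NULL.
- class_id=5: 1 matching r row(s), so 1 row(s) emitted.
Total: 1 matched + 6 padded = 7 rows.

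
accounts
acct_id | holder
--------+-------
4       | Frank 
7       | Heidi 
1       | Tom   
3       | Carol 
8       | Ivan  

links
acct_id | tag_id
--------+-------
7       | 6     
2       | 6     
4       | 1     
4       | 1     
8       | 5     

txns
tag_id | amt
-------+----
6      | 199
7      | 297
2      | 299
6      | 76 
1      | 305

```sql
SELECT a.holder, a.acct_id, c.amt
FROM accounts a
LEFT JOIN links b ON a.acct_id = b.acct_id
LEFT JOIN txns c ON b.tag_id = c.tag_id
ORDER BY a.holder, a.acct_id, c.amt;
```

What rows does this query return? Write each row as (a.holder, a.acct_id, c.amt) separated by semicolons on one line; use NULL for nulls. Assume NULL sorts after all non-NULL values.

(Carol, 3, NULL); (Frank, 4, 305); (Frank, 4, 305); (Heidi, 7, 76); (Heidi, 7, 199); (Ivan, 8, NULL); (Tom, 1, NULL)

Step 1 — a LEFT JOIN b on acct_id → 6 row(s).
Then LEFT JOIN `txns c` on tag_id: each of those 6 rows is kept; rows whose b.tag_id has no match in c get NULL for c's columns.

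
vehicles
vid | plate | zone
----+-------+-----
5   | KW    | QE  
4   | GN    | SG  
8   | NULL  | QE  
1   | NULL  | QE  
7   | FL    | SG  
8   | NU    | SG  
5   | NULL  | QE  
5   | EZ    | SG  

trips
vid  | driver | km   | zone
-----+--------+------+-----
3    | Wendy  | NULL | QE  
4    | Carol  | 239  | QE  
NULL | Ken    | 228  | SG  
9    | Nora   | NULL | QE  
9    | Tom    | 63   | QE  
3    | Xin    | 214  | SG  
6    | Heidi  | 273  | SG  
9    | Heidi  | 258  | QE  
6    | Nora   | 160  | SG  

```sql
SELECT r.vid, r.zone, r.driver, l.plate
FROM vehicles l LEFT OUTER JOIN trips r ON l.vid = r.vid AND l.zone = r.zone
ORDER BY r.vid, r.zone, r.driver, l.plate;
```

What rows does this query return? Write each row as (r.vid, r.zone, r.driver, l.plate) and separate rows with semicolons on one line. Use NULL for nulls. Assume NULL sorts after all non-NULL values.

LEFT JOIN keeps every row from `vehicles`; unmatched rows get NULL for `trips`'s columns.
Matching on l.vid = r.vid AND l.zone = r.zone. A NULL in a compared column never satisfies the condition.
Matched pairs: 0; unmatched l rows kept: 8.

(NULL, NULL, NULL, EZ); (NULL, NULL, NULL, FL); (NULL, NULL, NULL, GN); (NULL, NULL, NULL, KW); (NULL, NULL, NULL, NU); (NULL, NULL, NULL, NULL); (NULL, NULL, NULL, NULL); (NULL, NULL, NULL, NULL)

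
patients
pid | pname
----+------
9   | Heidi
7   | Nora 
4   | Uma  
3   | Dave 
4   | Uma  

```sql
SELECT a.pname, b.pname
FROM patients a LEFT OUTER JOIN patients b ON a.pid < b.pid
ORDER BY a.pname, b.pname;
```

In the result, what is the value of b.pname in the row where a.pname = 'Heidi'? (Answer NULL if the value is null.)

LEFT JOIN keeps every row from `patients a`; unmatched rows get NULL for `patients b`'s columns.
Matching on a.pid < b.pid.
- a row (pid=9): no match → kept, b columns NULL.
- a row (pid=7): matches 1 b row(s) → 1 output row(s).
- a row (pid=4): matches 2 b row(s) → 2 output row(s).
- a row (pid=3): matches 4 b row(s) → 4 output row(s).
- a row (pid=4): matches 2 b row(s) → 2 output row(s).

NULL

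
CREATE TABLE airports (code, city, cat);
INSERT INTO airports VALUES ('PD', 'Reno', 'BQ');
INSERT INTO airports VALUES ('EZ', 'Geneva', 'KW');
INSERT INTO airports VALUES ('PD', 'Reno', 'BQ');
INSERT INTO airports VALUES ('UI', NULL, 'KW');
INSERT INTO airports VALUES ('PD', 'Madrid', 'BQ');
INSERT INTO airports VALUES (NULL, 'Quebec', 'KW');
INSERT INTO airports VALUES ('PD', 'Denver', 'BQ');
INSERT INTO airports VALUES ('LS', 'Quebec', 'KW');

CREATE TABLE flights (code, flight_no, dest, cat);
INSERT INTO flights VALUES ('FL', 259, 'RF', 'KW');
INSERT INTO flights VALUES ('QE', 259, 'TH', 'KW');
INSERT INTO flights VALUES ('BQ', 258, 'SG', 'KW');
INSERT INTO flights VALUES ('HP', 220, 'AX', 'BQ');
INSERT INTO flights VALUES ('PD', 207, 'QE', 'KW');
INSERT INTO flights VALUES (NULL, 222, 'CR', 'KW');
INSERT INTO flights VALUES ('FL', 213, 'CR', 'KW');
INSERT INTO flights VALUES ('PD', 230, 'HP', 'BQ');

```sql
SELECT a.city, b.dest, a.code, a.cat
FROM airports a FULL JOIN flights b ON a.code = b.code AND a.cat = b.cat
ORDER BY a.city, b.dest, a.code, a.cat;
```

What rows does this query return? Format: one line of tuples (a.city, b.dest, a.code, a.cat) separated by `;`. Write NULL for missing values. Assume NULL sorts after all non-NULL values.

FULL OUTER JOIN keeps every row from both sides; unmatched rows get NULL for the other side's columns.
Matching on a.code = b.code AND a.cat = b.cat. A NULL in a compared column never satisfies the condition.
- a[0] code=PD, cat=BQ → 1 match(es) in b → 1 row(s).
- a[1] code=EZ, cat=KW → no match; kept with NULLs on the b side.
- a[2] code=PD, cat=BQ → 1 match(es) in b → 1 row(s).
- a[3] code=UI, cat=KW → no match; kept with NULLs on the b side.
- a[4] code=PD, cat=BQ → 1 match(es) in b → 1 row(s).
- a[5] code=NULL, cat=KW → no match; kept with NULLs on the b side.
- a[6] code=PD, cat=BQ → 1 match(es) in b → 1 row(s).
- a[7] code=LS, cat=KW → no match; kept with NULLs on the b side.
- 7 b row(s) had no a match → kept, a columns NULL.

(Denver, HP, PD, BQ); (Geneva, NULL, EZ, KW); (Madrid, HP, PD, BQ); (Quebec, NULL, LS, KW); (Quebec, NULL, NULL, KW); (Reno, HP, PD, BQ); (Reno, HP, PD, BQ); (NULL, AX, NULL, NULL); (NULL, CR, NULL, NULL); (NULL, CR, NULL, NULL); (NULL, QE, NULL, NULL); (NULL, RF, NULL, NULL); (NULL, SG, NULL, NULL); (NULL, TH, NULL, NULL); (NULL, NULL, UI, KW)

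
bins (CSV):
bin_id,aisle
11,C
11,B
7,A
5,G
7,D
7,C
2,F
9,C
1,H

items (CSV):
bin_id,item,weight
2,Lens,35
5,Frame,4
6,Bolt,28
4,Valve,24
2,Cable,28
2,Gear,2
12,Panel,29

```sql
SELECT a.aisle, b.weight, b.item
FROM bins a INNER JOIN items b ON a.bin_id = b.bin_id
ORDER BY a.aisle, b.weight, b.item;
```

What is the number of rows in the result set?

4

INNER JOIN keeps only pairs where the ON condition holds.
Matching on a.bin_id = b.bin_id.
- a row (bin_id=11): no match → dropped.
- a row (bin_id=11): no match → dropped.
- a row (bin_id=7): no match → dropped.
- a row (bin_id=5): matches 1 b row(s) → 1 output row(s).
- a row (bin_id=7): no match → dropped.
- a row (bin_id=7): no match → dropped.
- a row (bin_id=2): matches 3 b row(s) → 3 output row(s).
- a row (bin_id=9): no match → dropped.
- a row (bin_id=1): no match → dropped.
Total: 4 rows.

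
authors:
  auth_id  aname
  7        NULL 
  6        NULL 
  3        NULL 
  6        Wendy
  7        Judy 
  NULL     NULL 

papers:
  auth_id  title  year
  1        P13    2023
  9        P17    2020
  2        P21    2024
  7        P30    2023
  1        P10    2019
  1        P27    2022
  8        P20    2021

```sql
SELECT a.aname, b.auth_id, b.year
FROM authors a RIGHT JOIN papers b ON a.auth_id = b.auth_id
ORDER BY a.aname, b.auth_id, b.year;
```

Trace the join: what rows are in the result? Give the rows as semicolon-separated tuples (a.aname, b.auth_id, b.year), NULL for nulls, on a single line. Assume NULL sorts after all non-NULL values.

(Judy, 7, 2023); (NULL, 1, 2019); (NULL, 1, 2022); (NULL, 1, 2023); (NULL, 2, 2024); (NULL, 7, 2023); (NULL, 8, 2021); (NULL, 9, 2020)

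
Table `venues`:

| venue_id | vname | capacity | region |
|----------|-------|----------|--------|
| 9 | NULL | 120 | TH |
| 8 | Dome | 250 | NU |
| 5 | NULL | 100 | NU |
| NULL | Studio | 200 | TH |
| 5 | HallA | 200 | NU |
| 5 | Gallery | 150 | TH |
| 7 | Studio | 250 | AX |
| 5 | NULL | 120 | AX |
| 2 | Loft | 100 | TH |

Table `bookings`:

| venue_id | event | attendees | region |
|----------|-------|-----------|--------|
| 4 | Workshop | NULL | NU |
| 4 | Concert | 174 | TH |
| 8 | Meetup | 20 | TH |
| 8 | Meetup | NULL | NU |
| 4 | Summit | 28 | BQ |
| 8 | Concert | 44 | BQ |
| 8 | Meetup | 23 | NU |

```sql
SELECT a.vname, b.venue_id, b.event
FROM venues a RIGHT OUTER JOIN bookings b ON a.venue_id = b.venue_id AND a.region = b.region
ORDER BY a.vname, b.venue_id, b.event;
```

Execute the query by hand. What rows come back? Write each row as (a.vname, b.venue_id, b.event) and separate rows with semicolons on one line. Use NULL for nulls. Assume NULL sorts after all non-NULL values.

(Dome, 8, Meetup); (Dome, 8, Meetup); (NULL, 4, Concert); (NULL, 4, Summit); (NULL, 4, Workshop); (NULL, 8, Concert); (NULL, 8, Meetup)

RIGHT JOIN keeps every row from `bookings`; unmatched rows get NULL for `venues`'s columns.
Matching on a.venue_id = b.venue_id AND a.region = b.region. A NULL in a compared column never satisfies the condition.
Matched pairs: 2; unmatched b rows kept: 5.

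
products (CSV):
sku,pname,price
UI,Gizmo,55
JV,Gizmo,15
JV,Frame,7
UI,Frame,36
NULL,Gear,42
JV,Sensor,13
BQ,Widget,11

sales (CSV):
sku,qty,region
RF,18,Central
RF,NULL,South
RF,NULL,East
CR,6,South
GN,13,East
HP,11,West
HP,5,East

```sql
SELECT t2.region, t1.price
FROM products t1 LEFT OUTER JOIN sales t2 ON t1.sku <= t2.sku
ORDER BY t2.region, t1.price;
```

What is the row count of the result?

19

LEFT JOIN keeps every row from `products`; unmatched rows get NULL for `sales`'s columns.
Matching on t1.sku <= t2.sku. A NULL in a compared column never satisfies the condition.
- t1 row (sku=UI): no match → kept, t2 columns NULL.
- t1 row (sku=JV): matches 3 t2 row(s) → 3 output row(s).
- t1 row (sku=JV): matches 3 t2 row(s) → 3 output row(s).
- t1 row (sku=UI): no match → kept, t2 columns NULL.
- t1 row (sku=NULL): no match → kept, t2 columns NULL.
- t1 row (sku=JV): matches 3 t2 row(s) → 3 output row(s).
- t1 row (sku=BQ): matches 7 t2 row(s) → 7 output row(s).
Total: 16 matched + 3 padded = 19 rows.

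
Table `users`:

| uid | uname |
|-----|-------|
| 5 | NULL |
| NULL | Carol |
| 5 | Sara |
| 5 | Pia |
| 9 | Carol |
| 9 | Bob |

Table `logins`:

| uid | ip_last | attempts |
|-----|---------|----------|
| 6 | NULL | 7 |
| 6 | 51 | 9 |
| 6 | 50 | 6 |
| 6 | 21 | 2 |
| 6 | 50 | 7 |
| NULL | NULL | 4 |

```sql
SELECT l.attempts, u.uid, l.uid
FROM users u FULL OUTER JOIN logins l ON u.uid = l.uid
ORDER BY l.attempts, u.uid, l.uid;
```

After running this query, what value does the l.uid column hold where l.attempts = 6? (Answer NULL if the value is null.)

6

FULL OUTER JOIN keeps every row from both sides; unmatched rows get NULL for the other side's columns.
Matching on u.uid = l.uid. A NULL in a compared column never satisfies the condition.
Matched pairs: 0; unmatched u rows kept: 6; unmatched l rows kept: 6.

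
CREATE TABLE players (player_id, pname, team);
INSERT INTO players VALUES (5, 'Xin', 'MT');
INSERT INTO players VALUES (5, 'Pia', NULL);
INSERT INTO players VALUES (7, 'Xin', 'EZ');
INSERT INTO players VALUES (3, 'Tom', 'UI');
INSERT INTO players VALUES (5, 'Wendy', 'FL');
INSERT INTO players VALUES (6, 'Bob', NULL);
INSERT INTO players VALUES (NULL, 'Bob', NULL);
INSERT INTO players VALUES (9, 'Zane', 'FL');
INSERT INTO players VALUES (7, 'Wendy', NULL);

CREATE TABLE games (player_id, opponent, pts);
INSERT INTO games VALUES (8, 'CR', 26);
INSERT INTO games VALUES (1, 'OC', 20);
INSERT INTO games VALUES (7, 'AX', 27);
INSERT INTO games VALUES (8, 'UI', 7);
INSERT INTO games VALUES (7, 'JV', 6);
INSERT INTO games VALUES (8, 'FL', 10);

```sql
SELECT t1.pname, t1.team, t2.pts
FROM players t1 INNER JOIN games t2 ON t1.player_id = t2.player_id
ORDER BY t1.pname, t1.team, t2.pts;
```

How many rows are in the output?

4

INNER JOIN keeps only pairs where the ON condition holds.
Matching on t1.player_id = t2.player_id. A NULL in a compared column never satisfies the condition.
- player_id=5: no matching t2 row, dropped.
- player_id=5: no matching t2 row, dropped.
- player_id=7: 2 matching t2 row(s), so 2 row(s) emitted.
- player_id=3: no matching t2 row, dropped.
- player_id=5: no matching t2 row, dropped.
- player_id=6: no matching t2 row, dropped.
- player_id=NULL: no matching t2 row, dropped.
- player_id=9: no matching t2 row, dropped.
- player_id=7: 2 matching t2 row(s), so 2 row(s) emitted.
Total: 4 rows.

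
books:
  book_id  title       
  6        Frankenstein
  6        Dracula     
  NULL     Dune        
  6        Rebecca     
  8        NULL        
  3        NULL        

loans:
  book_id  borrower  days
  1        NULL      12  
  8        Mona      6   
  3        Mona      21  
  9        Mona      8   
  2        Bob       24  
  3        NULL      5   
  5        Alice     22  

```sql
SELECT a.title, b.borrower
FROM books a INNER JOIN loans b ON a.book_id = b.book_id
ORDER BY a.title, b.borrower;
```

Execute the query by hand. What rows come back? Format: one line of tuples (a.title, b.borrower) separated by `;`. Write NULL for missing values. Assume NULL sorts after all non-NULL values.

(NULL, Mona); (NULL, Mona); (NULL, NULL)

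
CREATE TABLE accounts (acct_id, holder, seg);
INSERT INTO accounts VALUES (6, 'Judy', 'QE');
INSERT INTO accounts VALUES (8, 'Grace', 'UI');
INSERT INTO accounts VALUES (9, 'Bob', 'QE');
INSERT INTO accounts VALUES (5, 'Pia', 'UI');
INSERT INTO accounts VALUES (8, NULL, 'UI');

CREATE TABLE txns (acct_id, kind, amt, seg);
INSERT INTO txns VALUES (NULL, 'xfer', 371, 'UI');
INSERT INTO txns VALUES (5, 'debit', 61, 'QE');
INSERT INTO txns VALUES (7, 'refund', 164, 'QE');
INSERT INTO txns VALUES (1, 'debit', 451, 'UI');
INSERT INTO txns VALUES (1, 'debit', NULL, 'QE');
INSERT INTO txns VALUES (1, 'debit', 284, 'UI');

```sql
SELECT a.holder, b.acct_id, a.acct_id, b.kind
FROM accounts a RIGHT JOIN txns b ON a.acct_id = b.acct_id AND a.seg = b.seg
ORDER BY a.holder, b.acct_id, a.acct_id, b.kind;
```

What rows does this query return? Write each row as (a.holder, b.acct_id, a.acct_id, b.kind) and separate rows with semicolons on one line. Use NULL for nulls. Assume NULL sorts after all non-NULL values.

(NULL, 1, NULL, debit); (NULL, 1, NULL, debit); (NULL, 1, NULL, debit); (NULL, 5, NULL, debit); (NULL, 7, NULL, refund); (NULL, NULL, NULL, xfer)

RIGHT JOIN keeps every row from `txns`; unmatched rows get NULL for `accounts`'s columns.
Matching on a.acct_id = b.acct_id AND a.seg = b.seg. A NULL in a compared column never satisfies the condition.
- a row (acct_id=6, seg=QE): no match.
- a row (acct_id=8, seg=UI): no match.
- a row (acct_id=9, seg=QE): no match.
- a row (acct_id=5, seg=UI): no match.
- a row (acct_id=8, seg=UI): no match.
- 6 row(s) from b found no a partner → padded with NULL.
After projecting and ordering:
a.holder | b.acct_id | a.acct_id | b.kind
NULL | 1 | NULL | debit
NULL | 1 | NULL | debit
NULL | 1 | NULL | debit
NULL | 5 | NULL | debit
NULL | 7 | NULL | refund
NULL | NULL | NULL | xfer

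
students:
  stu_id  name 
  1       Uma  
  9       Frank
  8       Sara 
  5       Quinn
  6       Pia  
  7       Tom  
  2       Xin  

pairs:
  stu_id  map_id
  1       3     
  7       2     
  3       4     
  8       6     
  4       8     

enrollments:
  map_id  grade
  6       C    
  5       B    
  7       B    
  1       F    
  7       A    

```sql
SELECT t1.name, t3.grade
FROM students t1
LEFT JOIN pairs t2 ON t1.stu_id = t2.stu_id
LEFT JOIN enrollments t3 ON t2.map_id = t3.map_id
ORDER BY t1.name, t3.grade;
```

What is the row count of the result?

Joins associate left-to-right: students LEFT JOIN pairs on stu_id gives 7 intermediate row(s).
Then LEFT JOIN `enrollments t3` on map_id: each of those 7 rows is kept; rows whose t2.map_id has no match in t3 get NULL for t3's columns.
Result: 7 row(s).

7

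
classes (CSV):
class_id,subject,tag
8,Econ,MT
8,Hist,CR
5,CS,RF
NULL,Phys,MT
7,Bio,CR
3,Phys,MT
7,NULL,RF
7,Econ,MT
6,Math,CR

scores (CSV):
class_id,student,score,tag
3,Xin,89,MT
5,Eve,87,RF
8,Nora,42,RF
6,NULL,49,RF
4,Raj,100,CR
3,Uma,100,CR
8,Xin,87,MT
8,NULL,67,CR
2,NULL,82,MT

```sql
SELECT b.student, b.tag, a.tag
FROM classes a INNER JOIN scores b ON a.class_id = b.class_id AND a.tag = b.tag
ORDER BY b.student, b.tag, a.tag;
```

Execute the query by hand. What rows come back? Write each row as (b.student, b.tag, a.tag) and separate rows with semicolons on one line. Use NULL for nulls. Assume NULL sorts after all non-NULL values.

INNER JOIN keeps only pairs where the ON condition holds.
Matching on a.class_id = b.class_id AND a.tag = b.tag. A NULL in a compared column never satisfies the condition.
- a[0] class_id=8, tag=MT → 1 match(es) in b → 1 row(s).
- a[1] class_id=8, tag=CR → 1 match(es) in b → 1 row(s).
- a[2] class_id=5, tag=RF → 1 match(es) in b → 1 row(s).
- a[3] class_id=NULL, tag=MT → no match; dropped.
- a[4] class_id=7, tag=CR → no match; dropped.
- a[5] class_id=3, tag=MT → 1 match(es) in b → 1 row(s).
- a[6] class_id=7, tag=RF → no match; dropped.
- a[7] class_id=7, tag=MT → no match; dropped.
- a[8] class_id=6, tag=CR → no match; dropped.
After projecting and ordering:
b.student | b.tag | a.tag
Eve | RF | RF
Xin | MT | MT
Xin | MT | MT
NULL | CR | CR

(Eve, RF, RF); (Xin, MT, MT); (Xin, MT, MT); (NULL, CR, CR)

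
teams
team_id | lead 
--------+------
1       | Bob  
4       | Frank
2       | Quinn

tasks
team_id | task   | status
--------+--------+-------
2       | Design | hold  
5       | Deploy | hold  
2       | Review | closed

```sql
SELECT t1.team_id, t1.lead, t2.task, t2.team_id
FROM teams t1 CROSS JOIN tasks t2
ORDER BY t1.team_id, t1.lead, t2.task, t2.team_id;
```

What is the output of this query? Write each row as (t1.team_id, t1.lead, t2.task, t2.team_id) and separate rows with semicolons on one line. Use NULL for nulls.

(1, Bob, Deploy, 5); (1, Bob, Design, 2); (1, Bob, Review, 2); (2, Quinn, Deploy, 5); (2, Quinn, Design, 2); (2, Quinn, Review, 2); (4, Frank, Deploy, 5); (4, Frank, Design, 2); (4, Frank, Review, 2)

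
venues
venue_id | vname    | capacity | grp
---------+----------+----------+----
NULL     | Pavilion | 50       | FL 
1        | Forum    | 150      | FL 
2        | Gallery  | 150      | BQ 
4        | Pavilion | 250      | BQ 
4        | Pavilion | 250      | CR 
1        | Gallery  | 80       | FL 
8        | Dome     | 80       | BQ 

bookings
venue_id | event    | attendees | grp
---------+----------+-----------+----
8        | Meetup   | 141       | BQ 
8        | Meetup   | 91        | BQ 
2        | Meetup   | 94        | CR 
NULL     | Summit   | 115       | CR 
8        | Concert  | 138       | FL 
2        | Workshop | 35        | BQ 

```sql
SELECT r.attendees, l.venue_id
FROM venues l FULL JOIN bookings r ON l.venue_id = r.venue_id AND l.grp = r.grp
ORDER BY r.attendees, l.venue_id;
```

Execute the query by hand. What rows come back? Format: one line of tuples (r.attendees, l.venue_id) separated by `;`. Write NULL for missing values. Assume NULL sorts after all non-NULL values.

(35, 2); (91, 8); (94, NULL); (115, NULL); (138, NULL); (141, 8); (NULL, 1); (NULL, 1); (NULL, 4); (NULL, 4); (NULL, NULL)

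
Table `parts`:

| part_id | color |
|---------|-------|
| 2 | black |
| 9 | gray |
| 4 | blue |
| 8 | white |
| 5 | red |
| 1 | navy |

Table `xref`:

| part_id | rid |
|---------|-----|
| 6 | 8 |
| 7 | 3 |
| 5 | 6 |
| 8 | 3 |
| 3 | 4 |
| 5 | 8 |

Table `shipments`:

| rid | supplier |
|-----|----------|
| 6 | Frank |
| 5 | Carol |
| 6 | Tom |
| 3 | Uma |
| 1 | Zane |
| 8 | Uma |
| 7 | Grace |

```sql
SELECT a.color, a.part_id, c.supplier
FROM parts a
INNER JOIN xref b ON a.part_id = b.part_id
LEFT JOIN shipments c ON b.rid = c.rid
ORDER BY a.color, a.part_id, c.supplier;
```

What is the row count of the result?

4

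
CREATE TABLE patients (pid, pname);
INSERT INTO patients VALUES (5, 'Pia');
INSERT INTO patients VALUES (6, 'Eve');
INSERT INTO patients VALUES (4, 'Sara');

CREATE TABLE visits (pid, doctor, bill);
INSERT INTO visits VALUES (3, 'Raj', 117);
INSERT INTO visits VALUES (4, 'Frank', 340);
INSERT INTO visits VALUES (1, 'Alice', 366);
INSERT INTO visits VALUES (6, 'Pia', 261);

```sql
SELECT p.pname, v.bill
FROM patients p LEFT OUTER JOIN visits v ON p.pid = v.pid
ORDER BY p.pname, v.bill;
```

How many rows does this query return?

3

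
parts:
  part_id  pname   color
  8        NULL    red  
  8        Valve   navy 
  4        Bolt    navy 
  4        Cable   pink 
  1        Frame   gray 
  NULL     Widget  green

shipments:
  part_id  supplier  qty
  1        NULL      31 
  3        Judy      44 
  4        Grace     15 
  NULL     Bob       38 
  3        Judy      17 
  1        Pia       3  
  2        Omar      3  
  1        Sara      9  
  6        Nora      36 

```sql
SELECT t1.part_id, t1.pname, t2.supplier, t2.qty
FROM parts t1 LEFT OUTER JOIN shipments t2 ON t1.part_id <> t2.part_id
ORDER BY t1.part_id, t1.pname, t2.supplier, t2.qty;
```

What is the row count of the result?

36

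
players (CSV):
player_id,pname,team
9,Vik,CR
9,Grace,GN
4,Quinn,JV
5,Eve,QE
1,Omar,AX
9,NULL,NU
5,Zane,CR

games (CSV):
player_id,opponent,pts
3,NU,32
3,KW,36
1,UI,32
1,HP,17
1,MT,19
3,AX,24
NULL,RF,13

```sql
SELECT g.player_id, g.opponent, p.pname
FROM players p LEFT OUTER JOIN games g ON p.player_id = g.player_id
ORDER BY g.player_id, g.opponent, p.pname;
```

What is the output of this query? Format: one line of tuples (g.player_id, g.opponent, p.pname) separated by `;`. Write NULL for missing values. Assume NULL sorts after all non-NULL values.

(1, HP, Omar); (1, MT, Omar); (1, UI, Omar); (NULL, NULL, Eve); (NULL, NULL, Grace); (NULL, NULL, Quinn); (NULL, NULL, Vik); (NULL, NULL, Zane); (NULL, NULL, NULL)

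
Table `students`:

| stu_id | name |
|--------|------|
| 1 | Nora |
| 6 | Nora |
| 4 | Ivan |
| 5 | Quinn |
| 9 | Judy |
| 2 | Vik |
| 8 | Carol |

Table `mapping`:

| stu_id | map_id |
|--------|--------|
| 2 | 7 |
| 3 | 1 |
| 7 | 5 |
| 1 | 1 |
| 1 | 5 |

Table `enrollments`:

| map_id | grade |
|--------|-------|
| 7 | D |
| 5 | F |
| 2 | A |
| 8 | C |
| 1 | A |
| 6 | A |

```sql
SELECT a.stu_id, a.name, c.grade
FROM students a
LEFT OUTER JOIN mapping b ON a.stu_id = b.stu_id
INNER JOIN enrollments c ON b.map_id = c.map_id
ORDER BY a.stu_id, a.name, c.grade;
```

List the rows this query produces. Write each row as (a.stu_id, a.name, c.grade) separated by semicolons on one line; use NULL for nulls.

(1, Nora, A); (1, Nora, F); (2, Vik, D)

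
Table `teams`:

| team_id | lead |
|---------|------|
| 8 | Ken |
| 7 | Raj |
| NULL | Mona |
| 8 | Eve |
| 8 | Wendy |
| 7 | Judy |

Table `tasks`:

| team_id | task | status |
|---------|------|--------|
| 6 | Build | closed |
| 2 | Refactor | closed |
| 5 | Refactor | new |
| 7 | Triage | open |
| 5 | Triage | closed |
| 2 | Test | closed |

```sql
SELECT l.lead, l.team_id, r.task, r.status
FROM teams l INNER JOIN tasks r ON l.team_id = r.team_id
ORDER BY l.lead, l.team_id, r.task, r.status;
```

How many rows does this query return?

2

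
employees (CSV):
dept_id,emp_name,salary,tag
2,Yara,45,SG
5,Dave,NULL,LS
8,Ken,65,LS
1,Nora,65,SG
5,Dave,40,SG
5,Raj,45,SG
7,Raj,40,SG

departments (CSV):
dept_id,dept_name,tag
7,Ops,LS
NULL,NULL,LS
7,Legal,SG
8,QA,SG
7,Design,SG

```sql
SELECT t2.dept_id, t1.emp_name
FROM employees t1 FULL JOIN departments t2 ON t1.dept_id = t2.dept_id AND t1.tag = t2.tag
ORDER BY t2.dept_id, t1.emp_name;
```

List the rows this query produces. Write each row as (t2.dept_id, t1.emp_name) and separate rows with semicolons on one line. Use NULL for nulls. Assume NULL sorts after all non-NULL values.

(7, Raj); (7, Raj); (7, NULL); (8, NULL); (NULL, Dave); (NULL, Dave); (NULL, Ken); (NULL, Nora); (NULL, Raj); (NULL, Yara); (NULL, NULL)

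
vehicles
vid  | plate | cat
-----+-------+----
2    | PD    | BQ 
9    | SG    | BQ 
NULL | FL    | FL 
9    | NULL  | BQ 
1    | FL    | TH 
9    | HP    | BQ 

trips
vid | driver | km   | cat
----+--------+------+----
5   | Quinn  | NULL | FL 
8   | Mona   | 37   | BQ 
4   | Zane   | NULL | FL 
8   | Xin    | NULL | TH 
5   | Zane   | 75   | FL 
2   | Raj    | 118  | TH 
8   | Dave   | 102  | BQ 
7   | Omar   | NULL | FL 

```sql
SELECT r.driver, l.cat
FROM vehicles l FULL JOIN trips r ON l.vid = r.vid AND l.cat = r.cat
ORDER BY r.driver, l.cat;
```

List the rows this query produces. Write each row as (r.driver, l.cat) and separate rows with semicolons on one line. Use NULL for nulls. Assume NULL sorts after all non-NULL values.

(Dave, NULL); (Mona, NULL); (Omar, NULL); (Quinn, NULL); (Raj, NULL); (Xin, NULL); (Zane, NULL); (Zane, NULL); (NULL, BQ); (NULL, BQ); (NULL, BQ); (NULL, BQ); (NULL, FL); (NULL, TH)

FULL OUTER JOIN keeps every row from both sides; unmatched rows get NULL for the other side's columns.
Matching on l.vid = r.vid AND l.cat = r.cat. A NULL in a compared column never satisfies the condition.
Matched pairs: 0; unmatched l rows kept: 6; unmatched r rows kept: 8.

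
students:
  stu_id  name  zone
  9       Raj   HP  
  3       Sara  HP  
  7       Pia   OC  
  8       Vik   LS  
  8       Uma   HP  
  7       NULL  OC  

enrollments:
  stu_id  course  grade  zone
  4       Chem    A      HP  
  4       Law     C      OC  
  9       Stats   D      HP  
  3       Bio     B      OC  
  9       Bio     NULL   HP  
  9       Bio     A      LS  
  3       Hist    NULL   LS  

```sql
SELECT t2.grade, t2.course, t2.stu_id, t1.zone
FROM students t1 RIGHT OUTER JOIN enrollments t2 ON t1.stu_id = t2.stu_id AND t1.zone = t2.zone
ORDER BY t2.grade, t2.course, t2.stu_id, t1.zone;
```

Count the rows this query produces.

RIGHT JOIN keeps every row from `enrollments`; unmatched rows get NULL for `students`'s columns.
Matching on t1.stu_id = t2.stu_id AND t1.zone = t2.zone.
- stu_id=9, zone=HP: 2 matching t2 row(s), so 2 row(s) emitted.
- stu_id=3, zone=HP: no matching t2 row.
- stu_id=7, zone=OC: no matching t2 row.
- stu_id=8, zone=LS: no matching t2 row.
- stu_id=8, zone=HP: no matching t2 row.
- stu_id=7, zone=OC: no matching t2 row.
- 5 t2 row(s) had no t1 match → kept, t1 columns NULL.
Total: 2 matched + 5 padded = 7 rows.

7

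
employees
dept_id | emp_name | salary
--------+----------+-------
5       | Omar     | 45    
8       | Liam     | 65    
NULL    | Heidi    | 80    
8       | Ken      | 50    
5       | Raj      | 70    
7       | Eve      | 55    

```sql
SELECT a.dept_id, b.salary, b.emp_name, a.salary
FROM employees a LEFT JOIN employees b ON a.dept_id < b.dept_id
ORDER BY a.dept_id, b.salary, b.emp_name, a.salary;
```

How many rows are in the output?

LEFT JOIN keeps every row from `employees a`; unmatched rows get NULL for `employees b`'s columns.
Matching on a.dept_id < b.dept_id. A NULL in a compared column never satisfies the condition.
- a[0] dept_id=5 → 3 match(es) in b → 3 row(s).
- a[1] dept_id=8 → no match; kept with NULLs on the b side.
- a[2] dept_id=NULL → no match; kept with NULLs on the b side.
- a[3] dept_id=8 → no match; kept with NULLs on the b side.
- a[4] dept_id=5 → 3 match(es) in b → 3 row(s).
- a[5] dept_id=7 → 2 match(es) in b → 2 row(s).
Total: 8 matched + 3 padded = 11 rows.

11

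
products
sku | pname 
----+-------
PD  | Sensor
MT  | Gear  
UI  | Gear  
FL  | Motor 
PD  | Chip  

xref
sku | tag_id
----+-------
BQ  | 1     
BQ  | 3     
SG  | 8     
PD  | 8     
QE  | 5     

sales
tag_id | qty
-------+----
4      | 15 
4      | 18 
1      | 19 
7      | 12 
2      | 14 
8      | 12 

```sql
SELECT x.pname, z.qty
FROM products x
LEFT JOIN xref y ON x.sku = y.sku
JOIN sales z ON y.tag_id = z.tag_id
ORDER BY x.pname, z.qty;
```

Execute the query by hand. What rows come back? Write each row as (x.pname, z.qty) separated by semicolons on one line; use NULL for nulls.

(Chip, 12); (Sensor, 12)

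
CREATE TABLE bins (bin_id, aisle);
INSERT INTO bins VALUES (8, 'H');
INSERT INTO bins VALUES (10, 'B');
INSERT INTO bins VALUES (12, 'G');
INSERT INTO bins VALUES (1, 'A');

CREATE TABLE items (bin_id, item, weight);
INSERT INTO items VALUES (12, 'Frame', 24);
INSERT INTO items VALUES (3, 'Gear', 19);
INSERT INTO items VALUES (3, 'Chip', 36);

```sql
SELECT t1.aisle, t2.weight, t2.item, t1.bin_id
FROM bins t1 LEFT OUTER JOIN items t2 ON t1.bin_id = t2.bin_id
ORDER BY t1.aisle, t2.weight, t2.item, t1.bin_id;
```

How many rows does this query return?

4

LEFT JOIN keeps every row from `bins`; unmatched rows get NULL for `items`'s columns.
Matching on t1.bin_id = t2.bin_id.
- bin_id=8: no t2 row matches, row kept with t2 columns NULL.
- bin_id=10: no t2 row matches, row kept with t2 columns NULL.
- bin_id=12: 1 matching t2 row(s), so 1 row(s) emitted.
- bin_id=1: no t2 row matches, row kept with t2 columns NULL.
Total: 1 matched + 3 padded = 4 rows.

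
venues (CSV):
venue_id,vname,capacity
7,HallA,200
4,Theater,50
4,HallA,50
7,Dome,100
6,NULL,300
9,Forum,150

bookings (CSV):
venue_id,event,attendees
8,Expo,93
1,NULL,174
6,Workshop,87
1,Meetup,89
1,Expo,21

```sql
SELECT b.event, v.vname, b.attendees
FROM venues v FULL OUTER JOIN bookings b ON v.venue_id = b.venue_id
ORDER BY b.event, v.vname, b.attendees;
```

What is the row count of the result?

10

FULL OUTER JOIN keeps every row from both sides; unmatched rows get NULL for the other side's columns.
Matching on v.venue_id = b.venue_id.
- v (venue_id=7) has no partner → padded with NULL.
- v (venue_id=4) has no partner → padded with NULL.
- v (venue_id=4) has no partner → padded with NULL.
- v (venue_id=7) has no partner → padded with NULL.
- v (venue_id=6) pairs with 1 row(s) of b.
- v (venue_id=9) has no partner → padded with NULL.
- plus 4 unmatched b row(s), each kept with NULL v columns.
Total: 1 matched + 9 padded = 10 rows.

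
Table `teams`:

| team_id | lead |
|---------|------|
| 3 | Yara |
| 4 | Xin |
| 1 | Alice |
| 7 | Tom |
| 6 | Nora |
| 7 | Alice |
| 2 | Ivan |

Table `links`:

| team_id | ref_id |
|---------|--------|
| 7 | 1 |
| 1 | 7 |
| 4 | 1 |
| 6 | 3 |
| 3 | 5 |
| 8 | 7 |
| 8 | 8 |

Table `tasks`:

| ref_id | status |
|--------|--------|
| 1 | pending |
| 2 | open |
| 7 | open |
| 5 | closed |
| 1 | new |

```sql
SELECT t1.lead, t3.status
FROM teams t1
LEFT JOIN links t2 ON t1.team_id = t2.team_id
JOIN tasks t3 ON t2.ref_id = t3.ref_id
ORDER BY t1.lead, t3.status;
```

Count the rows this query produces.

Joins associate left-to-right: teams LEFT JOIN links on team_id gives 7 intermediate row(s).
Then INNER JOIN `tasks t3` on ref_id: keep only rows whose t2.ref_id appears in t3.
Result: 8 row(s).

8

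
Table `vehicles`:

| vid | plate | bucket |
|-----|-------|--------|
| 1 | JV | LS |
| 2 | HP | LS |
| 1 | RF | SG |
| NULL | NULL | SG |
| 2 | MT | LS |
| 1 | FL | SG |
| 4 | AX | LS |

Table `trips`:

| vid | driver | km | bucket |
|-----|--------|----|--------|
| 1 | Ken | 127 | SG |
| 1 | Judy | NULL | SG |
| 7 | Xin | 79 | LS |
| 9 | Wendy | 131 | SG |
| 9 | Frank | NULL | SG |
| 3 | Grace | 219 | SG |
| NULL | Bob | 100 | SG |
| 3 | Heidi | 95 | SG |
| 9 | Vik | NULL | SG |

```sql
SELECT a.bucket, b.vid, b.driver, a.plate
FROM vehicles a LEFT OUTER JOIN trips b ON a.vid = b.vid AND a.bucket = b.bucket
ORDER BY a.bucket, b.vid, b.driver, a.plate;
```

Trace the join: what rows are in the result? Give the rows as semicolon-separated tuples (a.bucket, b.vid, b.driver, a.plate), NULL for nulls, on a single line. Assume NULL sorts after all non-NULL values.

LEFT JOIN keeps every row from `vehicles`; unmatched rows get NULL for `trips`'s columns.
Matching on a.vid = b.vid AND a.bucket = b.bucket. A NULL in a compared column never satisfies the condition.
- a row (vid=1, bucket=LS): no match → kept, b columns NULL.
- a row (vid=2, bucket=LS): no match → kept, b columns NULL.
- a row (vid=1, bucket=SG): matches 2 b row(s) → 2 output row(s).
- a row (vid=NULL, bucket=SG): no match → kept, b columns NULL.
- a row (vid=2, bucket=LS): no match → kept, b columns NULL.
- a row (vid=1, bucket=SG): matches 2 b row(s) → 2 output row(s).
- a row (vid=4, bucket=LS): no match → kept, b columns NULL.
After projecting and ordering:
a.bucket | b.vid | b.driver | a.plate
LS | NULL | NULL | AX
LS | NULL | NULL | HP
LS | NULL | NULL | JV
LS | NULL | NULL | MT
SG | 1 | Judy | FL
SG | 1 | Judy | RF
SG | 1 | Ken | FL
SG | 1 | Ken | RF
SG | NULL | NULL | NULL

(LS, NULL, NULL, AX); (LS, NULL, NULL, HP); (LS, NULL, NULL, JV); (LS, NULL, NULL, MT); (SG, 1, Judy, FL); (SG, 1, Judy, RF); (SG, 1, Ken, FL); (SG, 1, Ken, RF); (SG, NULL, NULL, NULL)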